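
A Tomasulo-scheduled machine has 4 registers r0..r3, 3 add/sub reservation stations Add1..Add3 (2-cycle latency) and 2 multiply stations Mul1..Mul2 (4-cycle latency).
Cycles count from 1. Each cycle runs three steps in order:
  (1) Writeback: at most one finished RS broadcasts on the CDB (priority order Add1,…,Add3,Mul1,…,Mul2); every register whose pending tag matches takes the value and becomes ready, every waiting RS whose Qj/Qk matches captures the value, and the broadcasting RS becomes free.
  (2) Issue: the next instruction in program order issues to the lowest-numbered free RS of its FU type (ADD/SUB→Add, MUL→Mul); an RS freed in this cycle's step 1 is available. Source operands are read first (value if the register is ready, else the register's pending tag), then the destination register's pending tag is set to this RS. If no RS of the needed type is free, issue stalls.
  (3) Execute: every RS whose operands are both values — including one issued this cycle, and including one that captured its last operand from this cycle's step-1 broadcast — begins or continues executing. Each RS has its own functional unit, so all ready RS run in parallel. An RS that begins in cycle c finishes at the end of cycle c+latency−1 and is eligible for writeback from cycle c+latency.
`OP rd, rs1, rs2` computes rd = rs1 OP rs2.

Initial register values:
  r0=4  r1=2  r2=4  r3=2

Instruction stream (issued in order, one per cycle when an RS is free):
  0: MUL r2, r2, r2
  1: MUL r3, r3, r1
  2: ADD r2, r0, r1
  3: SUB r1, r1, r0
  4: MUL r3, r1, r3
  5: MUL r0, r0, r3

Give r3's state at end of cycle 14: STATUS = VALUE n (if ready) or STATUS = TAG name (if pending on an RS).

STATUS = VALUE -8

cycle 1: issue MUL r2<-Mul1 // r0:4,r1:2,r2:Mul1,r3:2
cycle 2: issue MUL r3<-Mul2 // r0:4,r1:2,r2:Mul1,r3:Mul2
cycle 3: issue ADD r2<-Add1 // r0:4,r1:2,r2:Add1,r3:Mul2
cycle 4: issue SUB r1<-Add2 // r0:4,r1:Add2,r2:Add1,r3:Mul2
cycle 5: CDB Add1=6; stall // r0:4,r1:Add2,r2:6,r3:Mul2
cycle 6: CDB Add2=-2; stall // r0:4,r1:-2,r2:6,r3:Mul2
cycle 7: CDB Mul1=16; issue MUL r3<-Mul1 // r0:4,r1:-2,r2:6,r3:Mul1
cycle 8: CDB Mul2=4; issue MUL r0<-Mul2 // r0:Mul2,r1:-2,r2:6,r3:Mul1
cycle 9: - // r0:Mul2,r1:-2,r2:6,r3:Mul1
cycle 10: - // r0:Mul2,r1:-2,r2:6,r3:Mul1
cycle 11: - // r0:Mul2,r1:-2,r2:6,r3:Mul1
cycle 12: CDB Mul1=-8 // r0:Mul2,r1:-2,r2:6,r3:-8
cycle 13: - // r0:Mul2,r1:-2,r2:6,r3:-8
cycle 14: - // r0:Mul2,r1:-2,r2:6,r3:-8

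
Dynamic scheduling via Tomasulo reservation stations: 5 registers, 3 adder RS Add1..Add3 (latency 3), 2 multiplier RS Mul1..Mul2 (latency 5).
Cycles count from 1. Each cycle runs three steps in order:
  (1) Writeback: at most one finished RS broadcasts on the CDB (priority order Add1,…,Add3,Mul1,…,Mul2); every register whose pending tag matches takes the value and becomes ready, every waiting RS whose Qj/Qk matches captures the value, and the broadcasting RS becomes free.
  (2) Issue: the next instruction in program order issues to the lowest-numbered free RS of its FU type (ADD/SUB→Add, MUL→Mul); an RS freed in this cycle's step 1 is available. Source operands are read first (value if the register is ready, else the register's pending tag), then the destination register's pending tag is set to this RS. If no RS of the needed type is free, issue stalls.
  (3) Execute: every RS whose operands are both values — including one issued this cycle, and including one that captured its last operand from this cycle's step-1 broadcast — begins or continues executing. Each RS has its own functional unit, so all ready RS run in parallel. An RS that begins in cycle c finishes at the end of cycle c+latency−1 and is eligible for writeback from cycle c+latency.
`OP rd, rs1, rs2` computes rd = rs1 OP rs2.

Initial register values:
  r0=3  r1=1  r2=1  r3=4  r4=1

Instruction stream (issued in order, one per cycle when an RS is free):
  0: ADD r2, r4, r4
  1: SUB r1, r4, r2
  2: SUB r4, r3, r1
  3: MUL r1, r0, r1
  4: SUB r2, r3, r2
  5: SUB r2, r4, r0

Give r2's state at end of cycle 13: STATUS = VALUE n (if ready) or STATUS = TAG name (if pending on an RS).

c1: issue ADD r2<-Add1 | r0:3,r1:1,r2:Add1,r3:4,r4:1
c2: issue SUB r1<-Add2 | r0:3,r1:Add2,r2:Add1,r3:4,r4:1
c3: issue SUB r4<-Add3 | r0:3,r1:Add2,r2:Add1,r3:4,r4:Add3
c4: CDB Add1=2; issue MUL r1<-Mul1 | r0:3,r1:Mul1,r2:2,r3:4,r4:Add3
c5: issue SUB r2<-Add1 | r0:3,r1:Mul1,r2:Add1,r3:4,r4:Add3
c6: stall | r0:3,r1:Mul1,r2:Add1,r3:4,r4:Add3
c7: CDB Add2=-1; issue SUB r2<-Add2 | r0:3,r1:Mul1,r2:Add2,r3:4,r4:Add3
c8: CDB Add1=2 | r0:3,r1:Mul1,r2:Add2,r3:4,r4:Add3
c9: - | r0:3,r1:Mul1,r2:Add2,r3:4,r4:Add3
c10: CDB Add3=5 | r0:3,r1:Mul1,r2:Add2,r3:4,r4:5
c11: - | r0:3,r1:Mul1,r2:Add2,r3:4,r4:5
c12: CDB Mul1=-3 | r0:3,r1:-3,r2:Add2,r3:4,r4:5
c13: CDB Add2=2 | r0:3,r1:-3,r2:2,r3:4,r4:5

STATUS = VALUE 2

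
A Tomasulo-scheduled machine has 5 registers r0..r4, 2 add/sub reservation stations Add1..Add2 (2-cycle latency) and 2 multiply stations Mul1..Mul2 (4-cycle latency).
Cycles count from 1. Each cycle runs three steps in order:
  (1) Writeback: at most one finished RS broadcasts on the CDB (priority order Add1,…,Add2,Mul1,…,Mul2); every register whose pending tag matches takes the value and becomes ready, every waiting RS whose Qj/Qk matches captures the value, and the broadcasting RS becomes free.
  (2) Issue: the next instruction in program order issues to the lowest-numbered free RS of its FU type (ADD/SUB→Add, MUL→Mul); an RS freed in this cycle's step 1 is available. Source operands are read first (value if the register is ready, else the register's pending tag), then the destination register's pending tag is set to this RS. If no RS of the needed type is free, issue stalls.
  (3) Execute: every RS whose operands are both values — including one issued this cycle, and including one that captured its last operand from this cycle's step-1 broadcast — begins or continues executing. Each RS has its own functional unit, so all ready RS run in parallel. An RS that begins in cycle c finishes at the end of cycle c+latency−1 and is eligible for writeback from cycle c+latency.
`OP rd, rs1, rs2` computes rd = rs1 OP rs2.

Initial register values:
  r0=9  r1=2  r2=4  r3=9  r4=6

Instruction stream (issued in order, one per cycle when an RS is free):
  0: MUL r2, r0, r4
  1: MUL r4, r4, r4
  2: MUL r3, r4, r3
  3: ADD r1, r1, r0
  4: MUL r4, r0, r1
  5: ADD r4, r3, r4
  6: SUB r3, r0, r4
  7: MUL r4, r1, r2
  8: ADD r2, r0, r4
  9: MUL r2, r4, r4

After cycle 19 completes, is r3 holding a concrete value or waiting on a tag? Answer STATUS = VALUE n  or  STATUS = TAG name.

STATUS = VALUE -414

cycle 1: issue MUL r2<-Mul1 // r0:9,r1:2,r2:Mul1,r3:9,r4:6
cycle 2: issue MUL r4<-Mul2 // r0:9,r1:2,r2:Mul1,r3:9,r4:Mul2
cycle 3: stall // r0:9,r1:2,r2:Mul1,r3:9,r4:Mul2
cycle 4: stall // r0:9,r1:2,r2:Mul1,r3:9,r4:Mul2
cycle 5: CDB Mul1=54; issue MUL r3<-Mul1 // r0:9,r1:2,r2:54,r3:Mul1,r4:Mul2
cycle 6: CDB Mul2=36; issue ADD r1<-Add1 // r0:9,r1:Add1,r2:54,r3:Mul1,r4:36
cycle 7: issue MUL r4<-Mul2 // r0:9,r1:Add1,r2:54,r3:Mul1,r4:Mul2
cycle 8: CDB Add1=11; issue ADD r4<-Add1 // r0:9,r1:11,r2:54,r3:Mul1,r4:Add1
cycle 9: issue SUB r3<-Add2 // r0:9,r1:11,r2:54,r3:Add2,r4:Add1
cycle 10: CDB Mul1=324; issue MUL r4<-Mul1 // r0:9,r1:11,r2:54,r3:Add2,r4:Mul1
cycle 11: stall // r0:9,r1:11,r2:54,r3:Add2,r4:Mul1
cycle 12: CDB Mul2=99; stall // r0:9,r1:11,r2:54,r3:Add2,r4:Mul1
cycle 13: stall // r0:9,r1:11,r2:54,r3:Add2,r4:Mul1
cycle 14: CDB Add1=423; issue ADD r2<-Add1 // r0:9,r1:11,r2:Add1,r3:Add2,r4:Mul1
cycle 15: CDB Mul1=594; issue MUL r2<-Mul1 // r0:9,r1:11,r2:Mul1,r3:Add2,r4:594
cycle 16: CDB Add2=-414 // r0:9,r1:11,r2:Mul1,r3:-414,r4:594
cycle 17: CDB Add1=603 // r0:9,r1:11,r2:Mul1,r3:-414,r4:594
cycle 18: - // r0:9,r1:11,r2:Mul1,r3:-414,r4:594
cycle 19: CDB Mul1=352836 // r0:9,r1:11,r2:352836,r3:-414,r4:594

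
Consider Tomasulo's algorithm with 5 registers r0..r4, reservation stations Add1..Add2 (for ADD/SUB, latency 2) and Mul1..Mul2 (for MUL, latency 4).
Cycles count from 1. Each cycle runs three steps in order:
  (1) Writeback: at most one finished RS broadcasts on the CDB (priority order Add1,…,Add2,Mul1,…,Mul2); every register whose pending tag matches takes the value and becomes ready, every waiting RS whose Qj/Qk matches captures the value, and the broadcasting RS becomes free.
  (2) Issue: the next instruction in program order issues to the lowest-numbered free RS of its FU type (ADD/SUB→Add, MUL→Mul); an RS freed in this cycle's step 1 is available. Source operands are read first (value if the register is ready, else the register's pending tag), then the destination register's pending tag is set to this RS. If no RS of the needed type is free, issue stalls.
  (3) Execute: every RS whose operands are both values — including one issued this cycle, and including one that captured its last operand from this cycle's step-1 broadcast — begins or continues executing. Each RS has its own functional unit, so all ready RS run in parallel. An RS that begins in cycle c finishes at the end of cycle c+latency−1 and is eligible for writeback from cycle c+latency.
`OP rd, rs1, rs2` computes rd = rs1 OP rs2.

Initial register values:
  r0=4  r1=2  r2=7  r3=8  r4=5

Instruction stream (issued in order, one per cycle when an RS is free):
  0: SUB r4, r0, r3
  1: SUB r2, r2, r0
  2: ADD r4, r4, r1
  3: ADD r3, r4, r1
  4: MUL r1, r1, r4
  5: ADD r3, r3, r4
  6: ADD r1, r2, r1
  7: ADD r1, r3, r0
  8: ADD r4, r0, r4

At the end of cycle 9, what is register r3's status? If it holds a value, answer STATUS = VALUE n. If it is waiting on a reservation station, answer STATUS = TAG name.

STATUS = VALUE -2

cycle 1: issue SUB r4<-Add1 // r0:4,r1:2,r2:7,r3:8,r4:Add1
cycle 2: issue SUB r2<-Add2 // r0:4,r1:2,r2:Add2,r3:8,r4:Add1
cycle 3: CDB Add1=-4; issue ADD r4<-Add1 // r0:4,r1:2,r2:Add2,r3:8,r4:Add1
cycle 4: CDB Add2=3; issue ADD r3<-Add2 // r0:4,r1:2,r2:3,r3:Add2,r4:Add1
cycle 5: CDB Add1=-2; issue MUL r1<-Mul1 // r0:4,r1:Mul1,r2:3,r3:Add2,r4:-2
cycle 6: issue ADD r3<-Add1 // r0:4,r1:Mul1,r2:3,r3:Add1,r4:-2
cycle 7: CDB Add2=0; issue ADD r1<-Add2 // r0:4,r1:Add2,r2:3,r3:Add1,r4:-2
cycle 8: stall // r0:4,r1:Add2,r2:3,r3:Add1,r4:-2
cycle 9: CDB Add1=-2; issue ADD r1<-Add1 // r0:4,r1:Add1,r2:3,r3:-2,r4:-2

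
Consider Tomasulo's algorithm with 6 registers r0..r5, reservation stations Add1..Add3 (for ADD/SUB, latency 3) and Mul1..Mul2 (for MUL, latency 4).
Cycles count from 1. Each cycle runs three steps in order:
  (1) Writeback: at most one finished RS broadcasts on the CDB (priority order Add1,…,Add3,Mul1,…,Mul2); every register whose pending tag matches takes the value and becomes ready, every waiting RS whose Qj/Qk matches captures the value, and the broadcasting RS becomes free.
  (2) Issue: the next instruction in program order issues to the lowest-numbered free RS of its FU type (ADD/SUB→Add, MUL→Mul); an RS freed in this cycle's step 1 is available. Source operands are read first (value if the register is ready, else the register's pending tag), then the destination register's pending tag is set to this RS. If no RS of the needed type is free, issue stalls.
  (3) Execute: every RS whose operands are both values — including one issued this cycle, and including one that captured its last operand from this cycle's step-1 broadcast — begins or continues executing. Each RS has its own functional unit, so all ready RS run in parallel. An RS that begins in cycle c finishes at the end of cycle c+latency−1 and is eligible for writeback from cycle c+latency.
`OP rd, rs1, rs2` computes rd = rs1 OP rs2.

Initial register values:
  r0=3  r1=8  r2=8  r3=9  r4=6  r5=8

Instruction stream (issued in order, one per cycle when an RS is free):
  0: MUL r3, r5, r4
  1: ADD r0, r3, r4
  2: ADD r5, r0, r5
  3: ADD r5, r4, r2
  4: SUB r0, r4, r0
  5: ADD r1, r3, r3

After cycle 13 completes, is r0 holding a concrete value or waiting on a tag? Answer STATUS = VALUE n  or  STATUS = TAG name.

c1: issue MUL r3<-Mul1 | r0:3,r1:8,r2:8,r3:Mul1,r4:6,r5:8
c2: issue ADD r0<-Add1 | r0:Add1,r1:8,r2:8,r3:Mul1,r4:6,r5:8
c3: issue ADD r5<-Add2 | r0:Add1,r1:8,r2:8,r3:Mul1,r4:6,r5:Add2
c4: issue ADD r5<-Add3 | r0:Add1,r1:8,r2:8,r3:Mul1,r4:6,r5:Add3
c5: CDB Mul1=48; stall | r0:Add1,r1:8,r2:8,r3:48,r4:6,r5:Add3
c6: stall | r0:Add1,r1:8,r2:8,r3:48,r4:6,r5:Add3
c7: CDB Add3=14; issue SUB r0<-Add3 | r0:Add3,r1:8,r2:8,r3:48,r4:6,r5:14
c8: CDB Add1=54; issue ADD r1<-Add1 | r0:Add3,r1:Add1,r2:8,r3:48,r4:6,r5:14
c9: - | r0:Add3,r1:Add1,r2:8,r3:48,r4:6,r5:14
c10: - | r0:Add3,r1:Add1,r2:8,r3:48,r4:6,r5:14
c11: CDB Add1=96 | r0:Add3,r1:96,r2:8,r3:48,r4:6,r5:14
c12: CDB Add2=62 | r0:Add3,r1:96,r2:8,r3:48,r4:6,r5:14
c13: CDB Add3=-48 | r0:-48,r1:96,r2:8,r3:48,r4:6,r5:14

STATUS = VALUE -48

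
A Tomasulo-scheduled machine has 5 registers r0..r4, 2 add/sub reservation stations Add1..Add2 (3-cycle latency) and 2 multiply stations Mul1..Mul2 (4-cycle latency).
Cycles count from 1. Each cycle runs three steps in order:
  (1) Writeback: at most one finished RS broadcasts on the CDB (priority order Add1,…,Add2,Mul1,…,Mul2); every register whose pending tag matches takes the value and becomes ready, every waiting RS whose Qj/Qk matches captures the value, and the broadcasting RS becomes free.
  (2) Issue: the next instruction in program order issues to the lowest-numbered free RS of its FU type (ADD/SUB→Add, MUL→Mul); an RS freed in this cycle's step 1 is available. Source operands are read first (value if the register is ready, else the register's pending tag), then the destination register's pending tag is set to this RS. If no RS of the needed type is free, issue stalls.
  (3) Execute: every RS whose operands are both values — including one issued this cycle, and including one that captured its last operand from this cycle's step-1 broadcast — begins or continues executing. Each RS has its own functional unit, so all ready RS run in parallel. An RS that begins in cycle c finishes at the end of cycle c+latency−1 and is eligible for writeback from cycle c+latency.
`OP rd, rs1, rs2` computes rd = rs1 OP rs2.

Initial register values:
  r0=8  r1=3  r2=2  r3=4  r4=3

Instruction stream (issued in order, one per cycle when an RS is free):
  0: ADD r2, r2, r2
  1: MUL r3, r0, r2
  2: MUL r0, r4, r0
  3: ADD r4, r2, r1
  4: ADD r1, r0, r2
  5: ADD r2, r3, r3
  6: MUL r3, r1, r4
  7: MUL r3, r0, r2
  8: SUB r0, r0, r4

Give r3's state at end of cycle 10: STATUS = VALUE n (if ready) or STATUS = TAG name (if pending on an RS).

STATUS = TAG Mul2

  c1: issue ADD r2<-Add1  regs: r0:8,r1:3,r2:Add1,r3:4,r4:3
  c2: issue MUL r3<-Mul1  regs: r0:8,r1:3,r2:Add1,r3:Mul1,r4:3
  c3: issue MUL r0<-Mul2  regs: r0:Mul2,r1:3,r2:Add1,r3:Mul1,r4:3
  c4: CDB Add1=4; issue ADD r4<-Add1  regs: r0:Mul2,r1:3,r2:4,r3:Mul1,r4:Add1
  c5: issue ADD r1<-Add2  regs: r0:Mul2,r1:Add2,r2:4,r3:Mul1,r4:Add1
  c6: stall  regs: r0:Mul2,r1:Add2,r2:4,r3:Mul1,r4:Add1
  c7: CDB Add1=7; issue ADD r2<-Add1  regs: r0:Mul2,r1:Add2,r2:Add1,r3:Mul1,r4:7
  c8: CDB Mul1=32; issue MUL r3<-Mul1  regs: r0:Mul2,r1:Add2,r2:Add1,r3:Mul1,r4:7
  c9: CDB Mul2=24; issue MUL r3<-Mul2  regs: r0:24,r1:Add2,r2:Add1,r3:Mul2,r4:7
  c10: stall  regs: r0:24,r1:Add2,r2:Add1,r3:Mul2,r4:7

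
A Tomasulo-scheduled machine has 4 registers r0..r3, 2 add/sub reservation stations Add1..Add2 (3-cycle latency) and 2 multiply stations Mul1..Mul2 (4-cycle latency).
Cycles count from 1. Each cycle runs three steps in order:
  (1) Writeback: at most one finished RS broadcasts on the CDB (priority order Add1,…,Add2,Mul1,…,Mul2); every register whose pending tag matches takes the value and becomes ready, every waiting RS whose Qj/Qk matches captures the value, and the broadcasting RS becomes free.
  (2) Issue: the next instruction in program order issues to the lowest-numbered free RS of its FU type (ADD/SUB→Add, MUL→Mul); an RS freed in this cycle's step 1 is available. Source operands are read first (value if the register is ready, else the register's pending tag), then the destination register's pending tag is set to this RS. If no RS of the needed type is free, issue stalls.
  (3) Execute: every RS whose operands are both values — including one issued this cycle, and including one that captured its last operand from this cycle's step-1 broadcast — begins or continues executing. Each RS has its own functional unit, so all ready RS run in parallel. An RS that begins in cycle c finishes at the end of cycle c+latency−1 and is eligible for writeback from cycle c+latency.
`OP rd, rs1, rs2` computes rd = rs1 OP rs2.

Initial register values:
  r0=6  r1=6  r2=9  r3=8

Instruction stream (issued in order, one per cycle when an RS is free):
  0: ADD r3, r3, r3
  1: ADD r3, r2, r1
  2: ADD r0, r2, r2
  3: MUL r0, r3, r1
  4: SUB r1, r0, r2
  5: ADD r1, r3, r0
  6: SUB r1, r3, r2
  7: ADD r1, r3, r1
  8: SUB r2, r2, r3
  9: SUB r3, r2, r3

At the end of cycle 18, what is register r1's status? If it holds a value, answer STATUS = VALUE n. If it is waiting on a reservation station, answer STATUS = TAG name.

c1: issue ADD r3<-Add1 | r0:6,r1:6,r2:9,r3:Add1
c2: issue ADD r3<-Add2 | r0:6,r1:6,r2:9,r3:Add2
c3: stall | r0:6,r1:6,r2:9,r3:Add2
c4: CDB Add1=16; issue ADD r0<-Add1 | r0:Add1,r1:6,r2:9,r3:Add2
c5: CDB Add2=15; issue MUL r0<-Mul1 | r0:Mul1,r1:6,r2:9,r3:15
c6: issue SUB r1<-Add2 | r0:Mul1,r1:Add2,r2:9,r3:15
c7: CDB Add1=18; issue ADD r1<-Add1 | r0:Mul1,r1:Add1,r2:9,r3:15
c8: stall | r0:Mul1,r1:Add1,r2:9,r3:15
c9: CDB Mul1=90; stall | r0:90,r1:Add1,r2:9,r3:15
c10: stall | r0:90,r1:Add1,r2:9,r3:15
c11: stall | r0:90,r1:Add1,r2:9,r3:15
c12: CDB Add1=105; issue SUB r1<-Add1 | r0:90,r1:Add1,r2:9,r3:15
c13: CDB Add2=81; issue ADD r1<-Add2 | r0:90,r1:Add2,r2:9,r3:15
c14: stall | r0:90,r1:Add2,r2:9,r3:15
c15: CDB Add1=6; issue SUB r2<-Add1 | r0:90,r1:Add2,r2:Add1,r3:15
c16: stall | r0:90,r1:Add2,r2:Add1,r3:15
c17: stall | r0:90,r1:Add2,r2:Add1,r3:15
c18: CDB Add1=-6; issue SUB r3<-Add1 | r0:90,r1:Add2,r2:-6,r3:Add1

STATUS = TAG Add2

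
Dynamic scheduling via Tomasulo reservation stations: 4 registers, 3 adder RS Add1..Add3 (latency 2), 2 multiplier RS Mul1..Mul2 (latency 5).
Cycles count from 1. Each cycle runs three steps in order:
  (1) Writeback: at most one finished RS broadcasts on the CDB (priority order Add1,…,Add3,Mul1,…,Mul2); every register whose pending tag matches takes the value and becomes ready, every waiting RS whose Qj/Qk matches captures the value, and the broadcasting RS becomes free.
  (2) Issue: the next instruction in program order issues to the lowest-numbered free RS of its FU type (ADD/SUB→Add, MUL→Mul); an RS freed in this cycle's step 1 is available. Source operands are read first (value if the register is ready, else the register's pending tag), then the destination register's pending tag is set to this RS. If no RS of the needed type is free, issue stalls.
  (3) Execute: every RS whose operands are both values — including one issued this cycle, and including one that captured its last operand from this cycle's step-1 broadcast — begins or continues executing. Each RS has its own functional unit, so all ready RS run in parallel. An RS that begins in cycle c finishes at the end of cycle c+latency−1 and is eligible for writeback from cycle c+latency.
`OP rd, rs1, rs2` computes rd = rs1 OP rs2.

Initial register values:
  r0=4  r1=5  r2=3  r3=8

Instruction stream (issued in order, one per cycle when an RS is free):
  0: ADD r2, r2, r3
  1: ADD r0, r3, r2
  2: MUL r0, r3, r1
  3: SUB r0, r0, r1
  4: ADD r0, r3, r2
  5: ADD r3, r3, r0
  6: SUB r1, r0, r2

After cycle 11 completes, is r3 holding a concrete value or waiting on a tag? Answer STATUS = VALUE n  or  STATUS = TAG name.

STATUS = VALUE 27

  c1: issue ADD r2<-Add1  regs: r0:4,r1:5,r2:Add1,r3:8
  c2: issue ADD r0<-Add2  regs: r0:Add2,r1:5,r2:Add1,r3:8
  c3: CDB Add1=11; issue MUL r0<-Mul1  regs: r0:Mul1,r1:5,r2:11,r3:8
  c4: issue SUB r0<-Add1  regs: r0:Add1,r1:5,r2:11,r3:8
  c5: CDB Add2=19; issue ADD r0<-Add2  regs: r0:Add2,r1:5,r2:11,r3:8
  c6: issue ADD r3<-Add3  regs: r0:Add2,r1:5,r2:11,r3:Add3
  c7: CDB Add2=19; issue SUB r1<-Add2  regs: r0:19,r1:Add2,r2:11,r3:Add3
  c8: CDB Mul1=40  regs: r0:19,r1:Add2,r2:11,r3:Add3
  c9: CDB Add2=8  regs: r0:19,r1:8,r2:11,r3:Add3
  c10: CDB Add1=35  regs: r0:19,r1:8,r2:11,r3:Add3
  c11: CDB Add3=27  regs: r0:19,r1:8,r2:11,r3:27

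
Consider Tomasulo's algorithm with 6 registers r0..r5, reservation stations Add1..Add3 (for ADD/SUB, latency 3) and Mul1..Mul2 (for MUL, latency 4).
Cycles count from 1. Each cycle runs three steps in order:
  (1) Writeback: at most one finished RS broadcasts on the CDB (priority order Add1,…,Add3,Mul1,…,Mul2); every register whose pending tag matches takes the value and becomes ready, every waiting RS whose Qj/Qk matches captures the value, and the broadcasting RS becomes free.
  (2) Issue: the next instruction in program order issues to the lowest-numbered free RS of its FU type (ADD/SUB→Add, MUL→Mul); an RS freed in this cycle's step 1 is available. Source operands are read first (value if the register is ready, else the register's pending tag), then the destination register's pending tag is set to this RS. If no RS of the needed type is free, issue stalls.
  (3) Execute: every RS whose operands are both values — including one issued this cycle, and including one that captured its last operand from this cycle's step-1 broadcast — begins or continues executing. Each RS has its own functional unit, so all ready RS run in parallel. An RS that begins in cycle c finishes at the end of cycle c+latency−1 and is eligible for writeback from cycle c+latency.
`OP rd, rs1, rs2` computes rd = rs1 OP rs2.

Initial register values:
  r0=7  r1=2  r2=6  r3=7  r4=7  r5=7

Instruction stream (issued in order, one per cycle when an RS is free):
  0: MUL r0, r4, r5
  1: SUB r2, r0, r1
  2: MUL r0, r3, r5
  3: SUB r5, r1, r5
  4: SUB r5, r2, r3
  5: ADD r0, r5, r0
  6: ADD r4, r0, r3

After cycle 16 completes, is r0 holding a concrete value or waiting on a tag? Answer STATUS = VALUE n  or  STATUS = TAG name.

c1: issue MUL r0<-Mul1 | r0:Mul1,r1:2,r2:6,r3:7,r4:7,r5:7
c2: issue SUB r2<-Add1 | r0:Mul1,r1:2,r2:Add1,r3:7,r4:7,r5:7
c3: issue MUL r0<-Mul2 | r0:Mul2,r1:2,r2:Add1,r3:7,r4:7,r5:7
c4: issue SUB r5<-Add2 | r0:Mul2,r1:2,r2:Add1,r3:7,r4:7,r5:Add2
c5: CDB Mul1=49; issue SUB r5<-Add3 | r0:Mul2,r1:2,r2:Add1,r3:7,r4:7,r5:Add3
c6: stall | r0:Mul2,r1:2,r2:Add1,r3:7,r4:7,r5:Add3
c7: CDB Add2=-5; issue ADD r0<-Add2 | r0:Add2,r1:2,r2:Add1,r3:7,r4:7,r5:Add3
c8: CDB Add1=47; issue ADD r4<-Add1 | r0:Add2,r1:2,r2:47,r3:7,r4:Add1,r5:Add3
c9: CDB Mul2=49 | r0:Add2,r1:2,r2:47,r3:7,r4:Add1,r5:Add3
c10: - | r0:Add2,r1:2,r2:47,r3:7,r4:Add1,r5:Add3
c11: CDB Add3=40 | r0:Add2,r1:2,r2:47,r3:7,r4:Add1,r5:40
c12: - | r0:Add2,r1:2,r2:47,r3:7,r4:Add1,r5:40
c13: - | r0:Add2,r1:2,r2:47,r3:7,r4:Add1,r5:40
c14: CDB Add2=89 | r0:89,r1:2,r2:47,r3:7,r4:Add1,r5:40
c15: - | r0:89,r1:2,r2:47,r3:7,r4:Add1,r5:40
c16: - | r0:89,r1:2,r2:47,r3:7,r4:Add1,r5:40

STATUS = VALUE 89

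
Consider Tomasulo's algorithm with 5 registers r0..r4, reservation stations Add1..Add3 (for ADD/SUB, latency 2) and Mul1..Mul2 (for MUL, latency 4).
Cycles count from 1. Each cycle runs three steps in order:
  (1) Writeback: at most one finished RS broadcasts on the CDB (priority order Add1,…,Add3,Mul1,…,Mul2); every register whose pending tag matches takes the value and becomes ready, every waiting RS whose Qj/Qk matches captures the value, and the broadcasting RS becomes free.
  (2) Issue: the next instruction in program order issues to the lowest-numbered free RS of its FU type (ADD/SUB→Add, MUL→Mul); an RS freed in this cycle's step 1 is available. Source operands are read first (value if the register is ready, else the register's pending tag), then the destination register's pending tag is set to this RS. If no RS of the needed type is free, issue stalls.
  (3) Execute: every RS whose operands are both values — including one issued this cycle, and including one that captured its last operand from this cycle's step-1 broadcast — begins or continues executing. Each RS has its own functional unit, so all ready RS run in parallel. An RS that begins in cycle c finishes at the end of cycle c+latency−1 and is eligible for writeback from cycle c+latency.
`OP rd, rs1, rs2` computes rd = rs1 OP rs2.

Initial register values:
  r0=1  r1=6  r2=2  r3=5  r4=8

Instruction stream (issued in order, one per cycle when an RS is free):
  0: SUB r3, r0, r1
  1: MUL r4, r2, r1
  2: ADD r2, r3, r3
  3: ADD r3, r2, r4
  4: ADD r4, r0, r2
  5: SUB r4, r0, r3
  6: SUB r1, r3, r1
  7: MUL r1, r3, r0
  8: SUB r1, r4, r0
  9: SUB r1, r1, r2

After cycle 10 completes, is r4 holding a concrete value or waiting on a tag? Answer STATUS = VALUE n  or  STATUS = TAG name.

cycle 1: issue SUB r3<-Add1 // r0:1,r1:6,r2:2,r3:Add1,r4:8
cycle 2: issue MUL r4<-Mul1 // r0:1,r1:6,r2:2,r3:Add1,r4:Mul1
cycle 3: CDB Add1=-5; issue ADD r2<-Add1 // r0:1,r1:6,r2:Add1,r3:-5,r4:Mul1
cycle 4: issue ADD r3<-Add2 // r0:1,r1:6,r2:Add1,r3:Add2,r4:Mul1
cycle 5: CDB Add1=-10; issue ADD r4<-Add1 // r0:1,r1:6,r2:-10,r3:Add2,r4:Add1
cycle 6: CDB Mul1=12; issue SUB r4<-Add3 // r0:1,r1:6,r2:-10,r3:Add2,r4:Add3
cycle 7: CDB Add1=-9; issue SUB r1<-Add1 // r0:1,r1:Add1,r2:-10,r3:Add2,r4:Add3
cycle 8: CDB Add2=2; issue MUL r1<-Mul1 // r0:1,r1:Mul1,r2:-10,r3:2,r4:Add3
cycle 9: issue SUB r1<-Add2 // r0:1,r1:Add2,r2:-10,r3:2,r4:Add3
cycle 10: CDB Add1=-4; issue SUB r1<-Add1 // r0:1,r1:Add1,r2:-10,r3:2,r4:Add3

STATUS = TAG Add3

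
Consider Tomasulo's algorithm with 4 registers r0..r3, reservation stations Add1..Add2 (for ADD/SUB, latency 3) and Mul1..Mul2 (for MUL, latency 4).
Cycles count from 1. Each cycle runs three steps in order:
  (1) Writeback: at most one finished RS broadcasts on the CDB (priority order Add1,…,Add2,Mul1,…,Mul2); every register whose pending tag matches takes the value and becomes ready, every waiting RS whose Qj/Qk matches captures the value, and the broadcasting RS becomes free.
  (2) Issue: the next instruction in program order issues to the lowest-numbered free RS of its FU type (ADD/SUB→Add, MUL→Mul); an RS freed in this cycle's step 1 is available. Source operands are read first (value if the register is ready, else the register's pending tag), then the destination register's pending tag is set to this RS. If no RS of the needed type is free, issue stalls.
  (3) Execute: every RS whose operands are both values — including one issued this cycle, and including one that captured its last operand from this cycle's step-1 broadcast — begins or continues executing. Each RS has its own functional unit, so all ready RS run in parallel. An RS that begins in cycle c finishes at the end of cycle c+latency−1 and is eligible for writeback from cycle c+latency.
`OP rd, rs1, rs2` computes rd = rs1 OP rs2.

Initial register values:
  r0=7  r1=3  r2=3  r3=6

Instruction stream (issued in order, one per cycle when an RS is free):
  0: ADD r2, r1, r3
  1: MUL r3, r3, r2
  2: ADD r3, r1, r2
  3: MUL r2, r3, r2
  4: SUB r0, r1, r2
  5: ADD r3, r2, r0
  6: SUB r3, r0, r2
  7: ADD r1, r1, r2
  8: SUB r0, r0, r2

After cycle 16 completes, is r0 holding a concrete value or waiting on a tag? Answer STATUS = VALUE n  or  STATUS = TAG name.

  c1: issue ADD r2<-Add1  regs: r0:7,r1:3,r2:Add1,r3:6
  c2: issue MUL r3<-Mul1  regs: r0:7,r1:3,r2:Add1,r3:Mul1
  c3: issue ADD r3<-Add2  regs: r0:7,r1:3,r2:Add1,r3:Add2
  c4: CDB Add1=9; issue MUL r2<-Mul2  regs: r0:7,r1:3,r2:Mul2,r3:Add2
  c5: issue SUB r0<-Add1  regs: r0:Add1,r1:3,r2:Mul2,r3:Add2
  c6: stall  regs: r0:Add1,r1:3,r2:Mul2,r3:Add2
  c7: CDB Add2=12; issue ADD r3<-Add2  regs: r0:Add1,r1:3,r2:Mul2,r3:Add2
  c8: CDB Mul1=54; stall  regs: r0:Add1,r1:3,r2:Mul2,r3:Add2
  c9: stall  regs: r0:Add1,r1:3,r2:Mul2,r3:Add2
  c10: stall  regs: r0:Add1,r1:3,r2:Mul2,r3:Add2
  c11: CDB Mul2=108; stall  regs: r0:Add1,r1:3,r2:108,r3:Add2
  c12: stall  regs: r0:Add1,r1:3,r2:108,r3:Add2
  c13: stall  regs: r0:Add1,r1:3,r2:108,r3:Add2
  c14: CDB Add1=-105; issue SUB r3<-Add1  regs: r0:-105,r1:3,r2:108,r3:Add1
  c15: stall  regs: r0:-105,r1:3,r2:108,r3:Add1
  c16: stall  regs: r0:-105,r1:3,r2:108,r3:Add1

STATUS = VALUE -105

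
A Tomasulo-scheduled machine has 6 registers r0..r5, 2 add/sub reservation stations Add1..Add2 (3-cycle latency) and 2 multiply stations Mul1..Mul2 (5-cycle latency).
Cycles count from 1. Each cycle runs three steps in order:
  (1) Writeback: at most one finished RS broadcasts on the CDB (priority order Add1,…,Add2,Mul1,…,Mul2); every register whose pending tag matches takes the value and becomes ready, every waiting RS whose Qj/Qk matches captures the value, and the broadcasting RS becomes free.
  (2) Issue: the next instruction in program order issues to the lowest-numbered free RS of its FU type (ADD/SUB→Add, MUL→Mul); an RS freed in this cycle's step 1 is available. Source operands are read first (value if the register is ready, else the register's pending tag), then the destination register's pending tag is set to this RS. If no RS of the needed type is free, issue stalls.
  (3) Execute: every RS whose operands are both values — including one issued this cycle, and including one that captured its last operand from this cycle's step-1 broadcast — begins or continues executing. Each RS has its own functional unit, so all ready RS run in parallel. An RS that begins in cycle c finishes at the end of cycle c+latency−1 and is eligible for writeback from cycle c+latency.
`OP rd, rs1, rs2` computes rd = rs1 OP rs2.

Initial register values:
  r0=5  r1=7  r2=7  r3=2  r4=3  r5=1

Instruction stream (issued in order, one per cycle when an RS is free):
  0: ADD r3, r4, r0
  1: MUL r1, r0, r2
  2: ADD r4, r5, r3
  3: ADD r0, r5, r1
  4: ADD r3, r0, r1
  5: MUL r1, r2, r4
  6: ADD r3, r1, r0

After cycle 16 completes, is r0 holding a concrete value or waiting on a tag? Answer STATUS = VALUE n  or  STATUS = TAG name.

STATUS = VALUE 36

c1: issue ADD r3<-Add1 | r0:5,r1:7,r2:7,r3:Add1,r4:3,r5:1
c2: issue MUL r1<-Mul1 | r0:5,r1:Mul1,r2:7,r3:Add1,r4:3,r5:1
c3: issue ADD r4<-Add2 | r0:5,r1:Mul1,r2:7,r3:Add1,r4:Add2,r5:1
c4: CDB Add1=8; issue ADD r0<-Add1 | r0:Add1,r1:Mul1,r2:7,r3:8,r4:Add2,r5:1
c5: stall | r0:Add1,r1:Mul1,r2:7,r3:8,r4:Add2,r5:1
c6: stall | r0:Add1,r1:Mul1,r2:7,r3:8,r4:Add2,r5:1
c7: CDB Add2=9; issue ADD r3<-Add2 | r0:Add1,r1:Mul1,r2:7,r3:Add2,r4:9,r5:1
c8: CDB Mul1=35; issue MUL r1<-Mul1 | r0:Add1,r1:Mul1,r2:7,r3:Add2,r4:9,r5:1
c9: stall | r0:Add1,r1:Mul1,r2:7,r3:Add2,r4:9,r5:1
c10: stall | r0:Add1,r1:Mul1,r2:7,r3:Add2,r4:9,r5:1
c11: CDB Add1=36; issue ADD r3<-Add1 | r0:36,r1:Mul1,r2:7,r3:Add1,r4:9,r5:1
c12: - | r0:36,r1:Mul1,r2:7,r3:Add1,r4:9,r5:1
c13: CDB Mul1=63 | r0:36,r1:63,r2:7,r3:Add1,r4:9,r5:1
c14: CDB Add2=71 | r0:36,r1:63,r2:7,r3:Add1,r4:9,r5:1
c15: - | r0:36,r1:63,r2:7,r3:Add1,r4:9,r5:1
c16: CDB Add1=99 | r0:36,r1:63,r2:7,r3:99,r4:9,r5:1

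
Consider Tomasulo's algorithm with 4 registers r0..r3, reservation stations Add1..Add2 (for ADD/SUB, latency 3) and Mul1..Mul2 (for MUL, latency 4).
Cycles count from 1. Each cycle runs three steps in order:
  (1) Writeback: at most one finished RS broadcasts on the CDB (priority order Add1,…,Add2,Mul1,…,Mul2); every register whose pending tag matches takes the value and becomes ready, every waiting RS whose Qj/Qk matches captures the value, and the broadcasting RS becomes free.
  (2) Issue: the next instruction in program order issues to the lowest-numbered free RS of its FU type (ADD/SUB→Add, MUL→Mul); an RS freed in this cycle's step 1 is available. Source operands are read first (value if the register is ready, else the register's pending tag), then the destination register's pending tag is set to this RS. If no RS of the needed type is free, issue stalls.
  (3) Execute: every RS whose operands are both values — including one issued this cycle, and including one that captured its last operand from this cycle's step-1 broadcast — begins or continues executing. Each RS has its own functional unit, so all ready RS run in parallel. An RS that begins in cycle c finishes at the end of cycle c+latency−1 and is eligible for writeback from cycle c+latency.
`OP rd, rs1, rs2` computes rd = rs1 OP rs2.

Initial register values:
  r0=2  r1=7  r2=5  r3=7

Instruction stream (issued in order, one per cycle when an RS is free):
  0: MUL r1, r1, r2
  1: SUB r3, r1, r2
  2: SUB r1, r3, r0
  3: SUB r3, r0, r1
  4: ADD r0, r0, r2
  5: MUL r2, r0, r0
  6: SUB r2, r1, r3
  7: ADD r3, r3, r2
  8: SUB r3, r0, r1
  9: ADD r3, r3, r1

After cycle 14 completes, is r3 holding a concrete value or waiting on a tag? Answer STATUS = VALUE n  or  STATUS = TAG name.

  c1: issue MUL r1<-Mul1  regs: r0:2,r1:Mul1,r2:5,r3:7
  c2: issue SUB r3<-Add1  regs: r0:2,r1:Mul1,r2:5,r3:Add1
  c3: issue SUB r1<-Add2  regs: r0:2,r1:Add2,r2:5,r3:Add1
  c4: stall  regs: r0:2,r1:Add2,r2:5,r3:Add1
  c5: CDB Mul1=35; stall  regs: r0:2,r1:Add2,r2:5,r3:Add1
  c6: stall  regs: r0:2,r1:Add2,r2:5,r3:Add1
  c7: stall  regs: r0:2,r1:Add2,r2:5,r3:Add1
  c8: CDB Add1=30; issue SUB r3<-Add1  regs: r0:2,r1:Add2,r2:5,r3:Add1
  c9: stall  regs: r0:2,r1:Add2,r2:5,r3:Add1
  c10: stall  regs: r0:2,r1:Add2,r2:5,r3:Add1
  c11: CDB Add2=28; issue ADD r0<-Add2  regs: r0:Add2,r1:28,r2:5,r3:Add1
  c12: issue MUL r2<-Mul1  regs: r0:Add2,r1:28,r2:Mul1,r3:Add1
  c13: stall  regs: r0:Add2,r1:28,r2:Mul1,r3:Add1
  c14: CDB Add1=-26; issue SUB r2<-Add1  regs: r0:Add2,r1:28,r2:Add1,r3:-26

STATUS = VALUE -26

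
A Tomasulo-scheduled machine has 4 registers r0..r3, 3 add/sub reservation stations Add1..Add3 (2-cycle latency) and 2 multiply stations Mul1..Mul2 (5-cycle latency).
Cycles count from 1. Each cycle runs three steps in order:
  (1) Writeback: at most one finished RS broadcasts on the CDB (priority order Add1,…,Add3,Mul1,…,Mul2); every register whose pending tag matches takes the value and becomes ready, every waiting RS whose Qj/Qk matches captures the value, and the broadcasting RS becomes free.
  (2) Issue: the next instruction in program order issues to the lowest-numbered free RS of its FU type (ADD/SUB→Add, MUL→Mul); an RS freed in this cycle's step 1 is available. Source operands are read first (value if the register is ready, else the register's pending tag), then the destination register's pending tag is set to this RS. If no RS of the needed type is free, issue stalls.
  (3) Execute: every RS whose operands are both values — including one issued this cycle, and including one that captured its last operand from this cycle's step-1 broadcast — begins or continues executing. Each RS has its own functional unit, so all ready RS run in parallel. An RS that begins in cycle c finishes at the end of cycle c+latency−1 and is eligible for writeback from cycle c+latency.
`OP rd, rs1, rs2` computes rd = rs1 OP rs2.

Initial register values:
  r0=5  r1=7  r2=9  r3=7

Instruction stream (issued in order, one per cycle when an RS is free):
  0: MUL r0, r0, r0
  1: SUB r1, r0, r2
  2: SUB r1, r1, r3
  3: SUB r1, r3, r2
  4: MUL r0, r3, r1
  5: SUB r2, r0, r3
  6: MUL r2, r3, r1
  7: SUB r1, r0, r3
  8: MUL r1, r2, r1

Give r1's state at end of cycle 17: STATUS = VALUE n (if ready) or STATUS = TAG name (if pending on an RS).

c1: issue MUL r0<-Mul1 | r0:Mul1,r1:7,r2:9,r3:7
c2: issue SUB r1<-Add1 | r0:Mul1,r1:Add1,r2:9,r3:7
c3: issue SUB r1<-Add2 | r0:Mul1,r1:Add2,r2:9,r3:7
c4: issue SUB r1<-Add3 | r0:Mul1,r1:Add3,r2:9,r3:7
c5: issue MUL r0<-Mul2 | r0:Mul2,r1:Add3,r2:9,r3:7
c6: CDB Add3=-2; issue SUB r2<-Add3 | r0:Mul2,r1:-2,r2:Add3,r3:7
c7: CDB Mul1=25; issue MUL r2<-Mul1 | r0:Mul2,r1:-2,r2:Mul1,r3:7
c8: stall | r0:Mul2,r1:-2,r2:Mul1,r3:7
c9: CDB Add1=16; issue SUB r1<-Add1 | r0:Mul2,r1:Add1,r2:Mul1,r3:7
c10: stall | r0:Mul2,r1:Add1,r2:Mul1,r3:7
c11: CDB Add2=9; stall | r0:Mul2,r1:Add1,r2:Mul1,r3:7
c12: CDB Mul1=-14; issue MUL r1<-Mul1 | r0:Mul2,r1:Mul1,r2:-14,r3:7
c13: CDB Mul2=-14 | r0:-14,r1:Mul1,r2:-14,r3:7
c14: - | r0:-14,r1:Mul1,r2:-14,r3:7
c15: CDB Add1=-21 | r0:-14,r1:Mul1,r2:-14,r3:7
c16: CDB Add3=-21 | r0:-14,r1:Mul1,r2:-14,r3:7
c17: - | r0:-14,r1:Mul1,r2:-14,r3:7

STATUS = TAG Mul1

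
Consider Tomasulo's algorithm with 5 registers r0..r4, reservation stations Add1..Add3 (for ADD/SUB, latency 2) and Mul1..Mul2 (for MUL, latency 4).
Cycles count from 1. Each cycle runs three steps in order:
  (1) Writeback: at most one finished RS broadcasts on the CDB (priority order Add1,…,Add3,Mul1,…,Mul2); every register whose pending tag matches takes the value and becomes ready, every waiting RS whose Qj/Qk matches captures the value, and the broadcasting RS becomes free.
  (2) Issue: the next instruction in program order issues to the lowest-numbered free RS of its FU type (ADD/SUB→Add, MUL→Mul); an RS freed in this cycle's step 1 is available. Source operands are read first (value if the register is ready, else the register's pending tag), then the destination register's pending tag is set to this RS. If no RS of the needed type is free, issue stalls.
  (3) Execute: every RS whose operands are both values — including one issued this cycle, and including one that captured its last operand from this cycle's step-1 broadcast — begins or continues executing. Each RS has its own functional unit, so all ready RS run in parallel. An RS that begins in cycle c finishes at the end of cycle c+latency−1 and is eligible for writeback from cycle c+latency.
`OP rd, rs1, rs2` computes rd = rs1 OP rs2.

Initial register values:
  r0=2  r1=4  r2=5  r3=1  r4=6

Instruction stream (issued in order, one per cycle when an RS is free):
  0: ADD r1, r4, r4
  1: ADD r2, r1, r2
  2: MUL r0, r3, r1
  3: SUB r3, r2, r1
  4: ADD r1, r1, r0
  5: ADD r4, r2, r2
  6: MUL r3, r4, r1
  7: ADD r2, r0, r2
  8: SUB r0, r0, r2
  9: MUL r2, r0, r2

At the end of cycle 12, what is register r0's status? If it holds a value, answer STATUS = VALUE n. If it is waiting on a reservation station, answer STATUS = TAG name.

STATUS = TAG Add3

c1: issue ADD r1<-Add1 | r0:2,r1:Add1,r2:5,r3:1,r4:6
c2: issue ADD r2<-Add2 | r0:2,r1:Add1,r2:Add2,r3:1,r4:6
c3: CDB Add1=12; issue MUL r0<-Mul1 | r0:Mul1,r1:12,r2:Add2,r3:1,r4:6
c4: issue SUB r3<-Add1 | r0:Mul1,r1:12,r2:Add2,r3:Add1,r4:6
c5: CDB Add2=17; issue ADD r1<-Add2 | r0:Mul1,r1:Add2,r2:17,r3:Add1,r4:6
c6: issue ADD r4<-Add3 | r0:Mul1,r1:Add2,r2:17,r3:Add1,r4:Add3
c7: CDB Add1=5; issue MUL r3<-Mul2 | r0:Mul1,r1:Add2,r2:17,r3:Mul2,r4:Add3
c8: CDB Add3=34; issue ADD r2<-Add1 | r0:Mul1,r1:Add2,r2:Add1,r3:Mul2,r4:34
c9: CDB Mul1=12; issue SUB r0<-Add3 | r0:Add3,r1:Add2,r2:Add1,r3:Mul2,r4:34
c10: issue MUL r2<-Mul1 | r0:Add3,r1:Add2,r2:Mul1,r3:Mul2,r4:34
c11: CDB Add1=29 | r0:Add3,r1:Add2,r2:Mul1,r3:Mul2,r4:34
c12: CDB Add2=24 | r0:Add3,r1:24,r2:Mul1,r3:Mul2,r4:34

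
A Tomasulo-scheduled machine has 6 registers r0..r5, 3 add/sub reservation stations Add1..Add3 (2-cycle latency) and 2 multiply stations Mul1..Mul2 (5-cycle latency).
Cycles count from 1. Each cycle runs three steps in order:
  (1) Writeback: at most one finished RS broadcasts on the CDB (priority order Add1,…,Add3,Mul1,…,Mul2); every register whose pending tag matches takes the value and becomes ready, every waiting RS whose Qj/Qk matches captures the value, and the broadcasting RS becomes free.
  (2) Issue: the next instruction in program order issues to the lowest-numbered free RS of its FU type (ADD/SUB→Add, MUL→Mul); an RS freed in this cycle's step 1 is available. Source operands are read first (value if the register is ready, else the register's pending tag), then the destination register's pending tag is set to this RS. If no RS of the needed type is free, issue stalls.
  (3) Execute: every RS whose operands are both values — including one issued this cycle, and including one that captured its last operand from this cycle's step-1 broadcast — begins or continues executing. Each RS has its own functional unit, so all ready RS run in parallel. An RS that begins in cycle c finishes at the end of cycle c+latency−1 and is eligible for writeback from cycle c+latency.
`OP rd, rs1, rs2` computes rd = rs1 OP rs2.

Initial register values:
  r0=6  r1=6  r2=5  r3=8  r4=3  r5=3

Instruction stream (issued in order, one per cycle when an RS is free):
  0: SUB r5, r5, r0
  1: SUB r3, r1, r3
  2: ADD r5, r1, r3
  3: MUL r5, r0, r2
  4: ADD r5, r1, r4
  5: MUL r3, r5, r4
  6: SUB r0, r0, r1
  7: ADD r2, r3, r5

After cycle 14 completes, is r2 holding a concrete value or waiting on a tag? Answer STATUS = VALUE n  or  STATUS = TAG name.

STATUS = VALUE 36

cycle 1: issue SUB r5<-Add1 // r0:6,r1:6,r2:5,r3:8,r4:3,r5:Add1
cycle 2: issue SUB r3<-Add2 // r0:6,r1:6,r2:5,r3:Add2,r4:3,r5:Add1
cycle 3: CDB Add1=-3; issue ADD r5<-Add1 // r0:6,r1:6,r2:5,r3:Add2,r4:3,r5:Add1
cycle 4: CDB Add2=-2; issue MUL r5<-Mul1 // r0:6,r1:6,r2:5,r3:-2,r4:3,r5:Mul1
cycle 5: issue ADD r5<-Add2 // r0:6,r1:6,r2:5,r3:-2,r4:3,r5:Add2
cycle 6: CDB Add1=4; issue MUL r3<-Mul2 // r0:6,r1:6,r2:5,r3:Mul2,r4:3,r5:Add2
cycle 7: CDB Add2=9; issue SUB r0<-Add1 // r0:Add1,r1:6,r2:5,r3:Mul2,r4:3,r5:9
cycle 8: issue ADD r2<-Add2 // r0:Add1,r1:6,r2:Add2,r3:Mul2,r4:3,r5:9
cycle 9: CDB Add1=0 // r0:0,r1:6,r2:Add2,r3:Mul2,r4:3,r5:9
cycle 10: CDB Mul1=30 // r0:0,r1:6,r2:Add2,r3:Mul2,r4:3,r5:9
cycle 11: - // r0:0,r1:6,r2:Add2,r3:Mul2,r4:3,r5:9
cycle 12: CDB Mul2=27 // r0:0,r1:6,r2:Add2,r3:27,r4:3,r5:9
cycle 13: - // r0:0,r1:6,r2:Add2,r3:27,r4:3,r5:9
cycle 14: CDB Add2=36 // r0:0,r1:6,r2:36,r3:27,r4:3,r5:9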